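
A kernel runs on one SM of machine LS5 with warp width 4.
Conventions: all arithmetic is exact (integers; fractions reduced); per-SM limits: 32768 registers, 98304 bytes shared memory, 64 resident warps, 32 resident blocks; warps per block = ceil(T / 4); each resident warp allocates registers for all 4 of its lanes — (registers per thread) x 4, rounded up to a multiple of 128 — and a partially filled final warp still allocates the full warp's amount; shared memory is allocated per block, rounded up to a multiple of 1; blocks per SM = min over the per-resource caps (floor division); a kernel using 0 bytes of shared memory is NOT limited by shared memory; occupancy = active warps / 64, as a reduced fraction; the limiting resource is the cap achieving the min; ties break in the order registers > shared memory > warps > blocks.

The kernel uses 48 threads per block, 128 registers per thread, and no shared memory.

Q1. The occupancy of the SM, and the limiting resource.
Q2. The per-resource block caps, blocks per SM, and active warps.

Answer: occupancy 15/16, limited by registers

registers: 5 blocks
shared memory: no limit (kernel uses none)
warps: 5 blocks
blocks: 32 blocks

Answer: 5 blocks, 60 active warps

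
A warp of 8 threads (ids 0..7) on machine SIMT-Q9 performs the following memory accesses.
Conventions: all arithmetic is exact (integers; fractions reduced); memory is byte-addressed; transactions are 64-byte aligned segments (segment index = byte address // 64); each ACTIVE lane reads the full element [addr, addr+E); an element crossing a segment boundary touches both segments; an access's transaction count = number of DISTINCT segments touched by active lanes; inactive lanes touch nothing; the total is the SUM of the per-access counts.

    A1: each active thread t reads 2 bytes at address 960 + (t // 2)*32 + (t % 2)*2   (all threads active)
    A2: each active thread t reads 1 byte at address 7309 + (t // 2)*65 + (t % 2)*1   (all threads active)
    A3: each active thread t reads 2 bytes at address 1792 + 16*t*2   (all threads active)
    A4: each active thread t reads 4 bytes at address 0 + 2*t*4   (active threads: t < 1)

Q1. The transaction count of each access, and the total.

A1: 2 transactions
A2: 4 transactions
A3: 4 transactions
A4: 1 transaction

Answer: 2,4,4,1; total 11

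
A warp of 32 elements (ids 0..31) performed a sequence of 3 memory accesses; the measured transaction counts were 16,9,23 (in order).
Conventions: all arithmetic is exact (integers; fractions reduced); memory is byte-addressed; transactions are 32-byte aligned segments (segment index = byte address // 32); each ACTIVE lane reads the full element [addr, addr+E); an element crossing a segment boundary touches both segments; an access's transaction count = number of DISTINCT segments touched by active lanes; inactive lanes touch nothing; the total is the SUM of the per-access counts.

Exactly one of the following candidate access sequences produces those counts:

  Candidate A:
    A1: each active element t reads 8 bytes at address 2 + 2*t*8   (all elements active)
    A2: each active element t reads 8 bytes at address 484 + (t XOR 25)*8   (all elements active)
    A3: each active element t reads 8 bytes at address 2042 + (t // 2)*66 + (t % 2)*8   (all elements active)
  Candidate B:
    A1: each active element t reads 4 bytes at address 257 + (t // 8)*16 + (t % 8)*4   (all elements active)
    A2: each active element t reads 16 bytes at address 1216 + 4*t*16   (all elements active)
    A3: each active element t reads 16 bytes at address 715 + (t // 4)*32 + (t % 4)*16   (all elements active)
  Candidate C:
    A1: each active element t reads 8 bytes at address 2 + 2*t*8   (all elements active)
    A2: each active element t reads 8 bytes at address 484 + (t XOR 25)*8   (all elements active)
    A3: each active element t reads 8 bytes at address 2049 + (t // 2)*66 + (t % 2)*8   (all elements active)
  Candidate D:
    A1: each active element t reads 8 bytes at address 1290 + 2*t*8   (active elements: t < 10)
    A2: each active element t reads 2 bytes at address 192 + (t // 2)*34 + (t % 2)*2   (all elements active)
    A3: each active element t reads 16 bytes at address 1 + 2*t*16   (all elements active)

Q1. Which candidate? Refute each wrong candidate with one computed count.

B: A1 gives 3 transactions, not 16
C: A3 gives 24 transactions, not 23
D: A1 gives 6 transactions, not 16
A: all counts match (16,9,23)

Answer: A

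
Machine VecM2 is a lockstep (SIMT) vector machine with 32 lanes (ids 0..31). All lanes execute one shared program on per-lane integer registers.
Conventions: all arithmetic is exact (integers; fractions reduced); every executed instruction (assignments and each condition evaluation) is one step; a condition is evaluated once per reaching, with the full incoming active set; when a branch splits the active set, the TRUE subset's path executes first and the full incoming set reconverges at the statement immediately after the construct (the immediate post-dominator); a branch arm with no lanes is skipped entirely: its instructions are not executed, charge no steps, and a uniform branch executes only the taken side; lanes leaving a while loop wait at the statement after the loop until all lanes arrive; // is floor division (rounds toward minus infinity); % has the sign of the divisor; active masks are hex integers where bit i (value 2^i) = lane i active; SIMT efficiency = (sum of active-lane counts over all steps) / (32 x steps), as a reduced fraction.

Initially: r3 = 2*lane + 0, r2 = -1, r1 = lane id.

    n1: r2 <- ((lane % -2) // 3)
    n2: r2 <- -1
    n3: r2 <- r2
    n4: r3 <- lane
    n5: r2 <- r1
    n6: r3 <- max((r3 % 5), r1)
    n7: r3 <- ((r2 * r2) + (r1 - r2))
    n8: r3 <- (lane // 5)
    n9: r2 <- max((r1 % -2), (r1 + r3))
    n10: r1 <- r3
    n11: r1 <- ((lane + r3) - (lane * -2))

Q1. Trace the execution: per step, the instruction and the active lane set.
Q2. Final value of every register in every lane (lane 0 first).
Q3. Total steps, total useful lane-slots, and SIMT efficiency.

step 0: r2 <- ((lane % -2) // 3)     0xffffffff
step 1: r2 <- -1                     0xffffffff
step 2: r2 <- r2                     0xffffffff
step 3: r3 <- lane                   0xffffffff
step 4: r2 <- r1                     0xffffffff
step 5: r3 <- max((r3 % 5), r1)      0xffffffff
step 6: r3 <- ((r2 * r2) + (r1 - r2)) 0xffffffff
step 7: r3 <- (lane // 5)            0xffffffff
step 8: r2 <- max((r1 % -2), (r1 + r3)) 0xffffffff
step 9: r1 <- r3                     0xffffffff
step 10: r1 <- ((lane + r3) - (lane * -2)) 0xffffffff

Answer: 11 steps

r3: 0,0,0,0,0,1,1,1,1,1,2,2,2,2,2,3,3,3,3,3,4,4,4,4,4,5,5,5,5,5,6,6
r2: 0,1,2,3,4,6,7,8,9,10,12,13,14,15,16,18,19,20,21,22,24,25,26,27,28,30,31,32,33,34,36,37
r1: 0,3,6,9,12,16,19,22,25,28,32,35,38,41,44,48,51,54,57,60,64,67,70,73,76,80,83,86,89,92,96,99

steps = 11; useful = 352; efficiency = 352/352 = 1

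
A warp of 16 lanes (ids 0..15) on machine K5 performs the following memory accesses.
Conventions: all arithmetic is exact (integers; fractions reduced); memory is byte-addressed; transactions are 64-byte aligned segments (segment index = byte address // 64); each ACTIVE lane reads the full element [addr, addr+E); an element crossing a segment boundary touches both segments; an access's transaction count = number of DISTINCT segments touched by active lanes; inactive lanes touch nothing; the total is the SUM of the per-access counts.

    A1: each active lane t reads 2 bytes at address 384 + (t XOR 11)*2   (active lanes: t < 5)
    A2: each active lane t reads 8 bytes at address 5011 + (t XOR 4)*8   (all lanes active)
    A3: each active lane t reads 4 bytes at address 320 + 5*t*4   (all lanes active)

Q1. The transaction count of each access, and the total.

A1: 1 transaction
A2: 3 transactions
A3: 5 transactions

Answer: 1,3,5; total 9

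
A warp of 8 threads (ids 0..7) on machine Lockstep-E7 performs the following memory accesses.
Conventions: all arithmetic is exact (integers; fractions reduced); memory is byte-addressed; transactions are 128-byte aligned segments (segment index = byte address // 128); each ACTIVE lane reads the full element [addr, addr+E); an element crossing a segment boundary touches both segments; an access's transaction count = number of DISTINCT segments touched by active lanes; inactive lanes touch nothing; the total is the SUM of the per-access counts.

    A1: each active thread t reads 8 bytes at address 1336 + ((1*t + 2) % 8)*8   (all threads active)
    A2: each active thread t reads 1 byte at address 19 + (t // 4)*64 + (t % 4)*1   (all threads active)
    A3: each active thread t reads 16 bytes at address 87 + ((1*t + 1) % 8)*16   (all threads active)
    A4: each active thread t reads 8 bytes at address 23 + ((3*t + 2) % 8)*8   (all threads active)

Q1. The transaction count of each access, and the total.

A1: 1 transaction
A2: 1 transaction
A3: 2 transactions
A4: 1 transaction

Answer: 1,1,2,1; total 5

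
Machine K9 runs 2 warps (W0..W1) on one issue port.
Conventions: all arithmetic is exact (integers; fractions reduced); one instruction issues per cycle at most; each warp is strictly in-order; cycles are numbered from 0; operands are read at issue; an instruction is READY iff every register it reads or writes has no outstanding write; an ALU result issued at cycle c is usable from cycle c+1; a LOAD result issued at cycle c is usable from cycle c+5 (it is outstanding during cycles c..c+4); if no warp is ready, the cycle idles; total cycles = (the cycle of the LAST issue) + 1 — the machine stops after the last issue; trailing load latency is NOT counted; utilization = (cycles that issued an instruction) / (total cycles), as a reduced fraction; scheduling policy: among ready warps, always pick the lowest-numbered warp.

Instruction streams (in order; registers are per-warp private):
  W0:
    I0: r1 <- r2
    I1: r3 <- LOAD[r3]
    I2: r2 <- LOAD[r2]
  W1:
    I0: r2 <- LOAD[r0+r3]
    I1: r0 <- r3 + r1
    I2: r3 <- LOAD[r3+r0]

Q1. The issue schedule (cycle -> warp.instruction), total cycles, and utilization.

cycle 0: W0.I0
cycle 1: W0.I1
cycle 2: W0.I2
cycle 3: W1.I0
cycle 4: W1.I1
cycle 5: W1.I2

Answer: 6 cycles, utilization 1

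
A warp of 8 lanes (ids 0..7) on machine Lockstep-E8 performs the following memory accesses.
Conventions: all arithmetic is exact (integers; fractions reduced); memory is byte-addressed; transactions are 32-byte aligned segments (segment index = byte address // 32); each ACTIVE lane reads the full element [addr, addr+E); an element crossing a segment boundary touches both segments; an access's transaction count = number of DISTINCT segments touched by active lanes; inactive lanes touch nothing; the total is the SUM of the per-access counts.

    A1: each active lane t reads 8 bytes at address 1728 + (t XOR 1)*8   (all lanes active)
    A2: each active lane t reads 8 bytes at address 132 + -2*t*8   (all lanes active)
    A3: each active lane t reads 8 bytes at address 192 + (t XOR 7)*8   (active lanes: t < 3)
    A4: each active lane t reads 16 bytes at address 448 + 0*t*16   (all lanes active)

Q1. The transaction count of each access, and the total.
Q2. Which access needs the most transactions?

A1: 2 transactions
A2: 5 transactions
A3: 1 transaction
A4: 1 transaction

Answer: 2,5,1,1; total 9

Answer: A2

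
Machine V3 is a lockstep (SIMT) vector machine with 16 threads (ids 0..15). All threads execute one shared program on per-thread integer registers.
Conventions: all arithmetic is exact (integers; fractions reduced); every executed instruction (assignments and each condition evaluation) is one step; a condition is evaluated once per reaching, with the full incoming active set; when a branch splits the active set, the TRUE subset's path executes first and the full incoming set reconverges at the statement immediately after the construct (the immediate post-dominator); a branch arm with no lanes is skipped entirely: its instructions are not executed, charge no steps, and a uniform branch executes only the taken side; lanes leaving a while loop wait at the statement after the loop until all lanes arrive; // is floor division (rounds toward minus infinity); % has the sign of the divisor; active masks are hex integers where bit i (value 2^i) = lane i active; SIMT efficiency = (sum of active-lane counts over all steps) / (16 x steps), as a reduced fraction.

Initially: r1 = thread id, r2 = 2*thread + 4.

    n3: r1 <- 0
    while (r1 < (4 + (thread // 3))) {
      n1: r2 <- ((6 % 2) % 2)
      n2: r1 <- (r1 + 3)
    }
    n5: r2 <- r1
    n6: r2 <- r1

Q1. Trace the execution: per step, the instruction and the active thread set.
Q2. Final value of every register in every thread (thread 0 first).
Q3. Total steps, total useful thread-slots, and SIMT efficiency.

step 0: r1 <- 0                      0xffff
step 1: eval (r1 < (4 + (thread // 3))) 0xffff
step 2: r2 <- ((6 % 2) % 2)          0xffff
step 3: r1 <- (r1 + 3)               0xffff
step 4: eval (r1 < (4 + (thread // 3))) 0xffff
step 5: r2 <- ((6 % 2) % 2)          0xffff
step 6: r1 <- (r1 + 3)               0xffff
step 7: eval (r1 < (4 + (thread // 3))) 0xffff
step 8: r2 <- ((6 % 2) % 2)          0xfe00
step 9: r1 <- (r1 + 3)               0xfe00
step 10: eval (r1 < (4 + (thread // 3))) 0xfe00
step 11: r2 <- r1                     0xffff
step 12: r2 <- r1                     0xffff

Answer: 13 steps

r1: 6,6,6,6,6,6,6,6,6,9,9,9,9,9,9,9
r2: 6,6,6,6,6,6,6,6,6,9,9,9,9,9,9,9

steps = 13; useful = 181; efficiency = 181/208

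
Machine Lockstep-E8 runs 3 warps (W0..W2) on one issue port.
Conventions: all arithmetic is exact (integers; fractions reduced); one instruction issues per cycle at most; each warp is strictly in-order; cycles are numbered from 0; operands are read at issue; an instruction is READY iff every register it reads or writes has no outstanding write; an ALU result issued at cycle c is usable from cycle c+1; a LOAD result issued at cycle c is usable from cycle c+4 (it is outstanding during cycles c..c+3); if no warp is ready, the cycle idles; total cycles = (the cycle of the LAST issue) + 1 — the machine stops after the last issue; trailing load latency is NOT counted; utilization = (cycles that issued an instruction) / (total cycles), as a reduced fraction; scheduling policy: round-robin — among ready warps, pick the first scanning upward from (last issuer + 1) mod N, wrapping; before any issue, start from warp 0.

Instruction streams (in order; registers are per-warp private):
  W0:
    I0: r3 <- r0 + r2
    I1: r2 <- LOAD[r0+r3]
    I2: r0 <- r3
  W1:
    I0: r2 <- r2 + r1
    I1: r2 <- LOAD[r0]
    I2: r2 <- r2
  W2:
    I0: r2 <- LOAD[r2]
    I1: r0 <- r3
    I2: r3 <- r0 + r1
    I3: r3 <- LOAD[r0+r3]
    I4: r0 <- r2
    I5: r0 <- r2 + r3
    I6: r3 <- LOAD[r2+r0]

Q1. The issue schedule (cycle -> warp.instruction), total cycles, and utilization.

cycle 0: W0.I0
cycle 1: W1.I0
cycle 2: W2.I0
cycle 3: W0.I1
cycle 4: W1.I1
cycle 5: W2.I1
cycle 6: W0.I2
cycle 7: W2.I2
cycle 8: W1.I2
cycle 9: W2.I3
cycle 10: W2.I4
cycle 11: idle
cycle 12: idle
cycle 13: W2.I5
cycle 14: W2.I6

Answer: 15 cycles, utilization 13/15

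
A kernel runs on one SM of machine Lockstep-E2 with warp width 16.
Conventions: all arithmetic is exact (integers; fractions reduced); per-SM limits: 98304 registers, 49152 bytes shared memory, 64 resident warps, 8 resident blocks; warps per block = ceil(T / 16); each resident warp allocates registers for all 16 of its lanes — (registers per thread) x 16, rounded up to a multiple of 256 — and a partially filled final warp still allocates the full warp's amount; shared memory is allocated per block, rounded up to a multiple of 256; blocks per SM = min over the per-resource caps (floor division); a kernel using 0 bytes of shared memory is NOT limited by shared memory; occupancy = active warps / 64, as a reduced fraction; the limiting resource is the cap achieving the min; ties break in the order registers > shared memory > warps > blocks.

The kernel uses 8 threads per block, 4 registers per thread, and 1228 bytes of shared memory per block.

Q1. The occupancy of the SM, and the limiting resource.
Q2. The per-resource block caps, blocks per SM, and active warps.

Answer: occupancy 1/8, limited by blocks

registers: 384 blocks
shared memory: 38 blocks
warps: 64 blocks
blocks: 8 blocks

Answer: 8 blocks, 8 active warps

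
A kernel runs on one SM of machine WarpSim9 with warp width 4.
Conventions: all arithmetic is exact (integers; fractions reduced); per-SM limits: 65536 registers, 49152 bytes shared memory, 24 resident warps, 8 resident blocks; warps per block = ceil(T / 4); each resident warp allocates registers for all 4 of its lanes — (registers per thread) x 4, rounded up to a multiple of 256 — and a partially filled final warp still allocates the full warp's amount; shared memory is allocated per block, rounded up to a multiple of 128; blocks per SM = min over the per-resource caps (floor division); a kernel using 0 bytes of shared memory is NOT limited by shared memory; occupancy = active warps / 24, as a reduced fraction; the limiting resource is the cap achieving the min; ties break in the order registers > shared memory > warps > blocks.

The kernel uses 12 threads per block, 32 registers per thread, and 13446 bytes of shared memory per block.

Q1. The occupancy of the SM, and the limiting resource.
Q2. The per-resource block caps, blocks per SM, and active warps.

Answer: occupancy 3/8, limited by shared memory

registers: 85 blocks
shared memory: 3 blocks
warps: 8 blocks
blocks: 8 blocks

Answer: 3 blocks, 9 active warps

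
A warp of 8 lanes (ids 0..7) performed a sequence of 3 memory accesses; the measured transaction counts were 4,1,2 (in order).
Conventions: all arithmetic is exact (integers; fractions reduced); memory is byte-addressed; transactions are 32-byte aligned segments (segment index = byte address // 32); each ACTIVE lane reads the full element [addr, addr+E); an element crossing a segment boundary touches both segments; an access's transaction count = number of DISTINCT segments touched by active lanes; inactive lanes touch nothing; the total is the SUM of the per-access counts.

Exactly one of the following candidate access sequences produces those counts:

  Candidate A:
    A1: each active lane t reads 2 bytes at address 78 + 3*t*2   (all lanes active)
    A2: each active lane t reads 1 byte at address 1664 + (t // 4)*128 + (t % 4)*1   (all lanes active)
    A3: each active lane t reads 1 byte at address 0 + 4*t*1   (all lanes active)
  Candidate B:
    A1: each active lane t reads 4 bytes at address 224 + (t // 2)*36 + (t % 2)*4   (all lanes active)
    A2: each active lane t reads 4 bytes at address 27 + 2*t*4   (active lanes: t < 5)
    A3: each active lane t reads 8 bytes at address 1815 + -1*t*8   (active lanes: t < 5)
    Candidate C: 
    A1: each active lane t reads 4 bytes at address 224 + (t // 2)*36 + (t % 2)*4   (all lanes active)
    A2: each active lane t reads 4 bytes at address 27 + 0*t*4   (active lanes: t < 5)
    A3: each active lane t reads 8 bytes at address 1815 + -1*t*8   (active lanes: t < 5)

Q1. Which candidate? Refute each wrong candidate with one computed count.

A: A1 gives 2 transactions, not 4
B: A2 gives 2 transactions, not 1
C: all counts match (4,1,2)

Answer: C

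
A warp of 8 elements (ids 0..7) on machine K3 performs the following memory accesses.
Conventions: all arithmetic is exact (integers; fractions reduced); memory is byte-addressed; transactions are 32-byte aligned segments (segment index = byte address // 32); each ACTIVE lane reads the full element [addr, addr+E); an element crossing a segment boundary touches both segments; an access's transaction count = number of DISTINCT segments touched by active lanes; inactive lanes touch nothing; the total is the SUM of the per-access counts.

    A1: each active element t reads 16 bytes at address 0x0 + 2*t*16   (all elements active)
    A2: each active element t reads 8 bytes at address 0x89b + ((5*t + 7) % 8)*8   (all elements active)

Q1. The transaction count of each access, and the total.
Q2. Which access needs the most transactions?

A1: 8 transactions
A2: 3 transactions

Answer: 8,3; total 11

Answer: A1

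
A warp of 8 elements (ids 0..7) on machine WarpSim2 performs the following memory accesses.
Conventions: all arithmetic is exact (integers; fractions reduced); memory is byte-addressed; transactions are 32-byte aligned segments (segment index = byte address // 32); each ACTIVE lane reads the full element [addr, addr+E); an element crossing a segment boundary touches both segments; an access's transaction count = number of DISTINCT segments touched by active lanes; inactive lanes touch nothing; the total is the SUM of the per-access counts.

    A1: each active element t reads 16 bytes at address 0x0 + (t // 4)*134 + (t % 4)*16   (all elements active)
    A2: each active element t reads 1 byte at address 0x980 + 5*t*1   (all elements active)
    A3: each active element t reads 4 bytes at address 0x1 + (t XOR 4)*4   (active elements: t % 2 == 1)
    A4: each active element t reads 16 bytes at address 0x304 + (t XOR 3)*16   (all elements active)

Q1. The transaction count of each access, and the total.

A1: 5 transactions
A2: 2 transactions
A3: 2 transactions
A4: 5 transactions

Answer: 5,2,2,5; total 14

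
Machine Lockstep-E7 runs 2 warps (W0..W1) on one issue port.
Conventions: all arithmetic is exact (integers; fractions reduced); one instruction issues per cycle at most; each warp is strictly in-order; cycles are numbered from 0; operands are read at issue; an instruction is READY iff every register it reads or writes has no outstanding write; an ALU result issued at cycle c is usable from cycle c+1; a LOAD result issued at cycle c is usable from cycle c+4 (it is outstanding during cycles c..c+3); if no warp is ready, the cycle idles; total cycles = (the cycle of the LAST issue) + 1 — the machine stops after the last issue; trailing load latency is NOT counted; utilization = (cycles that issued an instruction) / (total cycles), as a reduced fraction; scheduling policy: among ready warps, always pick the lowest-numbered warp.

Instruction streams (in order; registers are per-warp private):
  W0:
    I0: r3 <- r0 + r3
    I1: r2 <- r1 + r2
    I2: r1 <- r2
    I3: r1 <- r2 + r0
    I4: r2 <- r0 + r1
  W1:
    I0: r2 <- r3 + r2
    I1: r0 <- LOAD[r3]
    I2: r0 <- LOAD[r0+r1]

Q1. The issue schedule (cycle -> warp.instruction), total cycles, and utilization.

cycle 0: W0.I0
cycle 1: W0.I1
cycle 2: W0.I2
cycle 3: W0.I3
cycle 4: W0.I4
cycle 5: W1.I0
cycle 6: W1.I1
cycle 7: idle
cycle 8: idle
cycle 9: idle
cycle 10: W1.I2

Answer: 11 cycles, utilization 8/11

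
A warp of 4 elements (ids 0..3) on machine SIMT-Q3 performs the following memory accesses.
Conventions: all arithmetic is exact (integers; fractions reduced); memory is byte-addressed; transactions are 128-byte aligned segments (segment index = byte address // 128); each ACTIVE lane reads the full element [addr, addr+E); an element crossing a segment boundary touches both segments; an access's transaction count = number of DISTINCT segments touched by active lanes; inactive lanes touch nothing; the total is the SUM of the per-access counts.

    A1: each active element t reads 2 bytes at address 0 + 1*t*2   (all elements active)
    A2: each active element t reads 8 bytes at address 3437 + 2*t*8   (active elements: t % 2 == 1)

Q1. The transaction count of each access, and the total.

A1: 1 transaction
A2: 2 transactions

Answer: 1,2; total 3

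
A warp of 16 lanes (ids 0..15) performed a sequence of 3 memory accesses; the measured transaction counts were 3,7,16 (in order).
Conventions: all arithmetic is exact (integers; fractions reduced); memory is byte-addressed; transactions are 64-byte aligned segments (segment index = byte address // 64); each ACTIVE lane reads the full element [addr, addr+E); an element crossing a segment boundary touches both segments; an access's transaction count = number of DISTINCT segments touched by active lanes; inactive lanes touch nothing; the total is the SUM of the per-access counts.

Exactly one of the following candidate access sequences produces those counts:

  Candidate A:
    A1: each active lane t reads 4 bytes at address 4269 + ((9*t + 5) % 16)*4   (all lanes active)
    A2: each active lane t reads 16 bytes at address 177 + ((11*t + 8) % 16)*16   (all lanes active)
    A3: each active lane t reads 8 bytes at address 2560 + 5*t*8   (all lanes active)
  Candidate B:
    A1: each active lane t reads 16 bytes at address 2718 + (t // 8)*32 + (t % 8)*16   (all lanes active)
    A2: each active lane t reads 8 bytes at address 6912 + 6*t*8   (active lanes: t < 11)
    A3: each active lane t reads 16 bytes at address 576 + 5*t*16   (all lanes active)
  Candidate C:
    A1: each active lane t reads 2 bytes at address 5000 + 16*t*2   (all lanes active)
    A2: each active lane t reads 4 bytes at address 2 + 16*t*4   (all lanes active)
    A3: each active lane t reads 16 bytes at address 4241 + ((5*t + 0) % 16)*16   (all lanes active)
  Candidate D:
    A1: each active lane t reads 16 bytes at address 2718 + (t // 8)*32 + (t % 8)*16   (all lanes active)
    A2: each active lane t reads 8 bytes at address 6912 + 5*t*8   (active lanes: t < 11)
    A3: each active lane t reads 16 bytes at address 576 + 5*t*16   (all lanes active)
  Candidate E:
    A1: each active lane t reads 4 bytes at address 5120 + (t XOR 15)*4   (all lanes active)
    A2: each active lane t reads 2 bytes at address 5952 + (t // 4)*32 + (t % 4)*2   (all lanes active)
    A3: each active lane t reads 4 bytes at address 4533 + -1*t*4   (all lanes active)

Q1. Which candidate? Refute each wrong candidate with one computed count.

A: A1 gives 2 transactions, not 3
B: A2 gives 8 transactions, not 7
C: A1 gives 8 transactions, not 3
E: A1 gives 1 transaction, not 3
D: all counts match (3,7,16)

Answer: D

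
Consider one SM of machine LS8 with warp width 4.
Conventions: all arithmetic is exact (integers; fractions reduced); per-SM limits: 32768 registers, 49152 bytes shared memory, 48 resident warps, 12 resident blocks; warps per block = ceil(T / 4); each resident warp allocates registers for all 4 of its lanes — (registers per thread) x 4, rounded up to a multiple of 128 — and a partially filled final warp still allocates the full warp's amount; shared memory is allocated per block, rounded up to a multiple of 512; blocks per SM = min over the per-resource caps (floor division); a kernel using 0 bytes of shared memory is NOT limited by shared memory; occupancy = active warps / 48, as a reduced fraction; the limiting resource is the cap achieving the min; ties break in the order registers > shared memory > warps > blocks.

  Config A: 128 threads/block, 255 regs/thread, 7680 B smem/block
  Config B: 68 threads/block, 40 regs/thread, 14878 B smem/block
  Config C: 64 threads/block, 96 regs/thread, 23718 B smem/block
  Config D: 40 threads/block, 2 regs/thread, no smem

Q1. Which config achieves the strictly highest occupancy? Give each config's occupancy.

occupancies: A 2/3, B 17/24, C 2/3, D 5/6

Answer: D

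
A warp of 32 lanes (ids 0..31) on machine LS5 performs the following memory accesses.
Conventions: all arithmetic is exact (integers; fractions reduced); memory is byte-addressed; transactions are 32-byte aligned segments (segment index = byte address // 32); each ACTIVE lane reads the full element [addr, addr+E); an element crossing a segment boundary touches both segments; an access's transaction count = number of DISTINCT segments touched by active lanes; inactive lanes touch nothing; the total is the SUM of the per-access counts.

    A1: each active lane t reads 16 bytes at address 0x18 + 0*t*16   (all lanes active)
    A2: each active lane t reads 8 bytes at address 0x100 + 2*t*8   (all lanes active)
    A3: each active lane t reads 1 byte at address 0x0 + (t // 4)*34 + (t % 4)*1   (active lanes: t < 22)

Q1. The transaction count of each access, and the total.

A1: 2 transactions
A2: 16 transactions
A3: 6 transactions

Answer: 2,16,6; total 24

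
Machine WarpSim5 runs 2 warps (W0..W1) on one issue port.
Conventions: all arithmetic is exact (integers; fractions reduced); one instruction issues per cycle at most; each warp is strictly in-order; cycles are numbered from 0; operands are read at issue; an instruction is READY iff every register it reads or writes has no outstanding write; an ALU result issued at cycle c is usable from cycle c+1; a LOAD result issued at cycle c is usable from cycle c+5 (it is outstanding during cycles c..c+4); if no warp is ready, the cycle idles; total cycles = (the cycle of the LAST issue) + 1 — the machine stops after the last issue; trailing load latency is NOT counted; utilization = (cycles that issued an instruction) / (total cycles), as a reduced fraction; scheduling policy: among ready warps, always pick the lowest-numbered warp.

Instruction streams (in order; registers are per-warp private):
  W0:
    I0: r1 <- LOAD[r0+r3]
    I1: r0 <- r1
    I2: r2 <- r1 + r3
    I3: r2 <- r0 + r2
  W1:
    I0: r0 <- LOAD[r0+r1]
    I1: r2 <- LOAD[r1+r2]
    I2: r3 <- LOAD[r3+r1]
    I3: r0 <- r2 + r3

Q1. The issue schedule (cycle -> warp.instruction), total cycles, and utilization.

cycle 0: W0.I0
cycle 1: W1.I0
cycle 2: W1.I1
cycle 3: W1.I2
cycle 4: idle
cycle 5: W0.I1
cycle 6: W0.I2
cycle 7: W0.I3
cycle 8: W1.I3

Answer: 9 cycles, utilization 8/9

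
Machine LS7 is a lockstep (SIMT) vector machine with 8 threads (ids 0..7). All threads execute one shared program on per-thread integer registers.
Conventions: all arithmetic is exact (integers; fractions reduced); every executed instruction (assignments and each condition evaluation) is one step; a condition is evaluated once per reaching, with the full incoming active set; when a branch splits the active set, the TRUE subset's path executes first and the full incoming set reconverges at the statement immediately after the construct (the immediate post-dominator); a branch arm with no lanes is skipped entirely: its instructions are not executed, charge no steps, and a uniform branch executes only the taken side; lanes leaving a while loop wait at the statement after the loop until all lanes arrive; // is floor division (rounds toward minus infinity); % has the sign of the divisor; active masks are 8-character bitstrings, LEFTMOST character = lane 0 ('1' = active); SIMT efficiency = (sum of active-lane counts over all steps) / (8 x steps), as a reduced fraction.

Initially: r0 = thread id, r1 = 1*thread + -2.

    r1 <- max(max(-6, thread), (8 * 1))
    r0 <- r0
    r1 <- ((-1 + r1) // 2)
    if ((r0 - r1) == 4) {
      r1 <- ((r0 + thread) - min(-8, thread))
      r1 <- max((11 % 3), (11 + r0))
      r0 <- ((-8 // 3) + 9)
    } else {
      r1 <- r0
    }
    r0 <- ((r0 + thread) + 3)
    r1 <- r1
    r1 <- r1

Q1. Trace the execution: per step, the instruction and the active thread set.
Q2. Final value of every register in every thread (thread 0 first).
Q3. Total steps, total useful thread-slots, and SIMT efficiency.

step 0: r1 <- max(max(-6, thread), (8 * 1)) 11111111
step 1: r0 <- r0                     11111111
step 2: r1 <- ((-1 + r1) // 2)       11111111
step 3: eval ((r0 - r1) == 4)        11111111
step 4: r1 <- ((r0 + thread) - min(-8, thread)) 00000001
step 5: r1 <- max((11 % 3), (11 + r0)) 00000001
step 6: r0 <- ((-8 // 3) + 9)        00000001
step 7: r1 <- r0                     11111110
step 8: r0 <- ((r0 + thread) + 3)    11111111
step 9: r1 <- r1                     11111111
step 10: r1 <- r1                     11111111

Answer: 11 steps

r0: 3,5,7,9,11,13,15,16
r1: 0,1,2,3,4,5,6,18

steps = 11; useful = 66; efficiency = 66/88 = 3/4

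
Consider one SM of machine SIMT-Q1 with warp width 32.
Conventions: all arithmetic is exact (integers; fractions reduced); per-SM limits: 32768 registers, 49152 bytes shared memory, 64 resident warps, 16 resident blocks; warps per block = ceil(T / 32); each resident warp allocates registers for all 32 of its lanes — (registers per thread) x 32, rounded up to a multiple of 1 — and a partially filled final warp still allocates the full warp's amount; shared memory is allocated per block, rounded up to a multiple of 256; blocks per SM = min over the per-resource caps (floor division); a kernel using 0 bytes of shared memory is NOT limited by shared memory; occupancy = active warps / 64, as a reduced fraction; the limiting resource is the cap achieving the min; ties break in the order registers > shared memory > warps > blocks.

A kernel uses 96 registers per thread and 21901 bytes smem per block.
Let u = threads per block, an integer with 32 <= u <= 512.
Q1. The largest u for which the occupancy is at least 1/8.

Answer: u = 320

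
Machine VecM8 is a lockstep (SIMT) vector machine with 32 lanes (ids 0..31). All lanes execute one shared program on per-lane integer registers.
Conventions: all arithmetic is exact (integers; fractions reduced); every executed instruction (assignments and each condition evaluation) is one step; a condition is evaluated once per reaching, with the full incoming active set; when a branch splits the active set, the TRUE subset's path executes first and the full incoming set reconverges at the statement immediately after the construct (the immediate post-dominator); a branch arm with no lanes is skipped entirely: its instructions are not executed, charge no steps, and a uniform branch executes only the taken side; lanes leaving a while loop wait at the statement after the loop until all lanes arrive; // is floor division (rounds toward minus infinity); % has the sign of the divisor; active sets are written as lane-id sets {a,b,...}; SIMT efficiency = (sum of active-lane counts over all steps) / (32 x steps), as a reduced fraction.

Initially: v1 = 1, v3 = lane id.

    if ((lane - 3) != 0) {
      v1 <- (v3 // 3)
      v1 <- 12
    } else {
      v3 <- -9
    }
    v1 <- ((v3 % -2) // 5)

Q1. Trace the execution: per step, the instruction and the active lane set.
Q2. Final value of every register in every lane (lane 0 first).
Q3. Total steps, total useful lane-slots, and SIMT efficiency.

step 0: eval ((lane - 3) != 0)       {0,1,2,3,4,5,6,7,8,9,10,11,12,13,14,15,16,17,18,19,20,21,22,23,24,25,26,27,28,29,30,31}
step 1: v1 <- (v3 // 3)              {0,1,2,4,5,6,7,8,9,10,11,12,13,14,15,16,17,18,19,20,21,22,23,24,25,26,27,28,29,30,31}
step 2: v1 <- 12                     {0,1,2,4,5,6,7,8,9,10,11,12,13,14,15,16,17,18,19,20,21,22,23,24,25,26,27,28,29,30,31}
step 3: v3 <- -9                     {3}
step 4: v1 <- ((v3 % -2) // 5)       {0,1,2,3,4,5,6,7,8,9,10,11,12,13,14,15,16,17,18,19,20,21,22,23,24,25,26,27,28,29,30,31}

Answer: 5 steps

v1: 0,-1,0,-1,0,-1,0,-1,0,-1,0,-1,0,-1,0,-1,0,-1,0,-1,0,-1,0,-1,0,-1,0,-1,0,-1,0,-1
v3: 0,1,2,-9,4,5,6,7,8,9,10,11,12,13,14,15,16,17,18,19,20,21,22,23,24,25,26,27,28,29,30,31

steps = 5; useful = 127; efficiency = 127/160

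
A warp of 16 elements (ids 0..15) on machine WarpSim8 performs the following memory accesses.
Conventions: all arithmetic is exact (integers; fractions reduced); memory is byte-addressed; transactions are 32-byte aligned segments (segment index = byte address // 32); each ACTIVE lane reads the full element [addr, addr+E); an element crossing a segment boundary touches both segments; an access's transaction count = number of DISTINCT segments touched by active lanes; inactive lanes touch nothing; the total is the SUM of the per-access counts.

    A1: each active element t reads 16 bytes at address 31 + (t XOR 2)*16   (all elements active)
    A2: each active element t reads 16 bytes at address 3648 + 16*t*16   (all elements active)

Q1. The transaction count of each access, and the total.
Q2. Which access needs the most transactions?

A1: 9 transactions
A2: 16 transactions

Answer: 9,16; total 25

Answer: A2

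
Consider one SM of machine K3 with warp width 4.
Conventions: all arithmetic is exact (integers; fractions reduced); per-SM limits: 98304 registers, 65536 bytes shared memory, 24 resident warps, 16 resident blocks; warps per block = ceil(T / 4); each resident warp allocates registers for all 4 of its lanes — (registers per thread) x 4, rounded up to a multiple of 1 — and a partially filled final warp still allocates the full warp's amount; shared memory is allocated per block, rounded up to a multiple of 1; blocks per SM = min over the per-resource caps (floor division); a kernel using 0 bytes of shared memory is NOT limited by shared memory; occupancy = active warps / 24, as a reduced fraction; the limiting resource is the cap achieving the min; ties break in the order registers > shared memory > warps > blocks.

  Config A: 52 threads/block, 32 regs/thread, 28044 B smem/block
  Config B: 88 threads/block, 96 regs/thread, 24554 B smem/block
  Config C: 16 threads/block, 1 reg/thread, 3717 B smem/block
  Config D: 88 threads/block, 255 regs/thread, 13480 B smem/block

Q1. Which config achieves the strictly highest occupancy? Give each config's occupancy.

occupancies: A 13/24, B 11/12, C 1, D 11/12

Answer: C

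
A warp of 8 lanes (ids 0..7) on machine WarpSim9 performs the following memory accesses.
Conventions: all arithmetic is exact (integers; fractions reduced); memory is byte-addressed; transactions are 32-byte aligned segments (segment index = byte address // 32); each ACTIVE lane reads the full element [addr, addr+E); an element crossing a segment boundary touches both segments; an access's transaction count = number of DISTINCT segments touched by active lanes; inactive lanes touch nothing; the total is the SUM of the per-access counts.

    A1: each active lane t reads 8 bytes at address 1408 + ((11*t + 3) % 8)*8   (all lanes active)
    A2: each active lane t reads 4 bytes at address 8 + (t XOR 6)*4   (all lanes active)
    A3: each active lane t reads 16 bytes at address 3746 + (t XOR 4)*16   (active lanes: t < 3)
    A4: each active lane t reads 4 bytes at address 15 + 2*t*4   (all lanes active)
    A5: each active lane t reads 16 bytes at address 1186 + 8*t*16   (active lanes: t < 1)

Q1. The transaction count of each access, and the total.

A1: 2 transactions
A2: 2 transactions
A3: 2 transactions
A4: 3 transactions
A5: 1 transaction

Answer: 2,2,2,3,1; total 10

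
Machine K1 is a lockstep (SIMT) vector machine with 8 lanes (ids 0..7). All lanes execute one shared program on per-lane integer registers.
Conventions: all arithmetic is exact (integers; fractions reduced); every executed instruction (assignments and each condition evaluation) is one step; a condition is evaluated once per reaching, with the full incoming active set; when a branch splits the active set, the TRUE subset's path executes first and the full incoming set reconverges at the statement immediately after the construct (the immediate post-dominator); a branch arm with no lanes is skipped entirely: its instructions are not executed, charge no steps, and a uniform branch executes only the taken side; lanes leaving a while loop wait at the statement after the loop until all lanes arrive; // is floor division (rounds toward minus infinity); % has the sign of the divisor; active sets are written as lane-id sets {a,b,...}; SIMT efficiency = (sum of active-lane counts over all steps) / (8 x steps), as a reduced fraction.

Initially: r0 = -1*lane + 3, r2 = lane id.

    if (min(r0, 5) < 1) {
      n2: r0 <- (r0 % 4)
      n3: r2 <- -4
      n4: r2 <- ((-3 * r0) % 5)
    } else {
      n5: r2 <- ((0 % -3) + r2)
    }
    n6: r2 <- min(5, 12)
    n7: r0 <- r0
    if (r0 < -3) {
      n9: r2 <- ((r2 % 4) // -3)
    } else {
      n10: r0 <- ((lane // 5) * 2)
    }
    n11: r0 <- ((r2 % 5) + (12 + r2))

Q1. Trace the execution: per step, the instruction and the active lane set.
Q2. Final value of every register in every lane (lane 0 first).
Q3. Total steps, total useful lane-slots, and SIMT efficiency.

step 0: eval (min(r0, 5) < 1)        {0,1,2,3,4,5,6,7}
step 1: r0 <- (r0 % 4)               {3,4,5,6,7}
step 2: r2 <- -4                     {3,4,5,6,7}
step 3: r2 <- ((-3 * r0) % 5)        {3,4,5,6,7}
step 4: r2 <- ((0 % -3) + r2)        {0,1,2}
step 5: r2 <- min(5, 12)             {0,1,2,3,4,5,6,7}
step 6: r0 <- r0                     {0,1,2,3,4,5,6,7}
step 7: eval (r0 < -3)               {0,1,2,3,4,5,6,7}
step 8: r0 <- ((lane // 5) * 2)      {0,1,2,3,4,5,6,7}
step 9: r0 <- ((r2 % 5) + (12 + r2)) {0,1,2,3,4,5,6,7}

Answer: 10 steps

r0: 17,17,17,17,17,17,17,17
r2: 5,5,5,5,5,5,5,5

steps = 10; useful = 66; efficiency = 66/80 = 33/40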